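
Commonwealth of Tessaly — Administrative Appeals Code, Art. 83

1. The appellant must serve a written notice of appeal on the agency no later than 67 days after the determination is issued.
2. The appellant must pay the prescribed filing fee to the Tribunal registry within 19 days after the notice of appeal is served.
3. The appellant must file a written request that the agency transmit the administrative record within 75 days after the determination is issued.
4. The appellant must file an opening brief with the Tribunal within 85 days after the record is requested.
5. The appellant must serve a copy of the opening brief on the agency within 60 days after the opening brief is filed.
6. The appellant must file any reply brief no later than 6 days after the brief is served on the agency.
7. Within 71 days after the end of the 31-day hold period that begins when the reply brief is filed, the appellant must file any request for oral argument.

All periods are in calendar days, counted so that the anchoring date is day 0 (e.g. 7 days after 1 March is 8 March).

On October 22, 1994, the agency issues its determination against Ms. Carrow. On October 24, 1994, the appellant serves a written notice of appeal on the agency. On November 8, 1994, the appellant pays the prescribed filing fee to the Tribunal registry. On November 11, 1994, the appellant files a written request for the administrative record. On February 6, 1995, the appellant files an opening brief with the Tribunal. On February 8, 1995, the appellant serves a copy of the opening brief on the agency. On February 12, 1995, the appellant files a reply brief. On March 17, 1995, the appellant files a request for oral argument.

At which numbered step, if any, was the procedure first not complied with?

(1) due by October 22, 1994 + 67 days = December 28, 1994; October 24, 1994 is within that limit.
(2) due by October 24, 1994 + 19 days = November 12, 1994; November 8, 1994 is within that limit.
(3) due by October 22, 1994 + 75 days = January 5, 1995; completed November 11, 1994, before the deadline.
(4) due by November 11, 1994 + 85 days = February 4, 1995; not done until February 6, 1995, 2 days after the deadline.
No need to go further; step 4 was not satisfied.

Step 4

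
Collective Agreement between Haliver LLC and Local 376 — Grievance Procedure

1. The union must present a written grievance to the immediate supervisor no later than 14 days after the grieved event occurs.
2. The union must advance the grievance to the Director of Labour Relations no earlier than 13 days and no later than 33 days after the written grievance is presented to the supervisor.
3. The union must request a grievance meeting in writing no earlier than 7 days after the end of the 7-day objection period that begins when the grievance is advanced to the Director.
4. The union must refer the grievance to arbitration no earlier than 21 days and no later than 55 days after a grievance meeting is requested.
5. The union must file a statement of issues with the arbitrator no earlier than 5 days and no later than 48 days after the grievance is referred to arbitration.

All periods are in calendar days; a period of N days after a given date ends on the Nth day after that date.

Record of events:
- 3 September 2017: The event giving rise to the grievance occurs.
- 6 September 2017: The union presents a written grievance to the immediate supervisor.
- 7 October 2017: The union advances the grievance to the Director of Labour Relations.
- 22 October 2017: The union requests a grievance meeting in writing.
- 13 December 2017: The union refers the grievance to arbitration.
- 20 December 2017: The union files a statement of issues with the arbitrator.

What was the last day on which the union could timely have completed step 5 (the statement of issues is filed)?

30 January 2018

Step 5 runs from 13 December 2017, when the grievance is referred to arbitration. The window is 5–48 days after 13 December 2017; it closes on 30 January 2018.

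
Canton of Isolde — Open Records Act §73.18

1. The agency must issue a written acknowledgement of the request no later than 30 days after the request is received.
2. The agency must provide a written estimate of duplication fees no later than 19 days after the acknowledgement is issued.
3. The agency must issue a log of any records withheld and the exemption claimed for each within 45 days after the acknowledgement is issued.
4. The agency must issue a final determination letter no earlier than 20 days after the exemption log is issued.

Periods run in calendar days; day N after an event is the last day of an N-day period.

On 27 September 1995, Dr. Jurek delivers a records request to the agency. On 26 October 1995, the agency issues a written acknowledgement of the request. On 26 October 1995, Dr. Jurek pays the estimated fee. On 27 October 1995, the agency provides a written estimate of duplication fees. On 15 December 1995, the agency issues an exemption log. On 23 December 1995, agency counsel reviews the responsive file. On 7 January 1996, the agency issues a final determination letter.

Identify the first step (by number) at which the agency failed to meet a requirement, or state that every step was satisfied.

Step 1 — counting 30 days from 27 September 1995 (when the request is received) gives a deadline of 27 October 1995; done 26 October 1995 — timely.
Step 2 — counting 19 days from 26 October 1995 (when the acknowledgement is issued) gives a deadline of 14 November 1995; 27 October 1995 is within that limit.
Step 3 — counting 45 days from 26 October 1995 (when the acknowledgement is issued) gives a deadline of 10 December 1995; not done until 15 December 1995, 5 days after the deadline.

Step 3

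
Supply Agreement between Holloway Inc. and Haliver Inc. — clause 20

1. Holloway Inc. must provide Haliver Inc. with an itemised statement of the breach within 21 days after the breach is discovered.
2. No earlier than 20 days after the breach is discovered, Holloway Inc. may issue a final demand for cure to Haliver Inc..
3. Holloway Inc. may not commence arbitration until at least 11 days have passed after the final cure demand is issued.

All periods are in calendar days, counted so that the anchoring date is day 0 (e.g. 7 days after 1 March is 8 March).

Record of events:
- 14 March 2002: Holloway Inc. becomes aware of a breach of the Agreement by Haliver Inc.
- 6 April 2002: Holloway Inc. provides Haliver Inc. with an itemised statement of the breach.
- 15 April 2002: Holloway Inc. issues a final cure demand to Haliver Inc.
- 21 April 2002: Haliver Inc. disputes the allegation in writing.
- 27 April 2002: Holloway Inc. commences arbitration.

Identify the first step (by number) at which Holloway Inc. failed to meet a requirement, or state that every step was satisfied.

Step 1 — counting 21 days from 14 March 2002 (when the breach is discovered) gives a deadline of 4 April 2002; not done until 6 April 2002, 2 days after the deadline.

Step 1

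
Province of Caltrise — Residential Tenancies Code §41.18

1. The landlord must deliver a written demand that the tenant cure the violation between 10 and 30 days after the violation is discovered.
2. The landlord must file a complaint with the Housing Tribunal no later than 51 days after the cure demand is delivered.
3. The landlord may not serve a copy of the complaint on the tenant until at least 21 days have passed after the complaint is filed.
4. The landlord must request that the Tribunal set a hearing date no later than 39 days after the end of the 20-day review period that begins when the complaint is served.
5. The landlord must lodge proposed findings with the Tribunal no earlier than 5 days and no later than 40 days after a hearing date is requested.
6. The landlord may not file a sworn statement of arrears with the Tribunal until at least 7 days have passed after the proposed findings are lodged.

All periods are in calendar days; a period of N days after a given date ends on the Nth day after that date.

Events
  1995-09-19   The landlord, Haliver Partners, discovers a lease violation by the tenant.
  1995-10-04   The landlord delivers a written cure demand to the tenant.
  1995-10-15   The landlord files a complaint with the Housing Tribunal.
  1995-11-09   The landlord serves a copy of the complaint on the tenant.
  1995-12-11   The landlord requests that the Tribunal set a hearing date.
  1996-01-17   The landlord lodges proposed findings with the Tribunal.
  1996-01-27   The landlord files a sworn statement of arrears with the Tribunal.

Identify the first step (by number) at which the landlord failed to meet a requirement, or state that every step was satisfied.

Step 1: the window is 10–30 days after 1995-09-19 (when the violation is discovered), so 1995-09-29 through 1995-10-19; done 1995-10-04 — within the window.
Step 2: 51 days after 1995-10-04 (when the cure demand is delivered) is 1995-11-24; done 1995-10-15 — timely.
Step 3: the earliest permitted date is 21 days after 1995-10-15 (when the complaint is filed), i.e. 1995-11-05; done 1995-11-09, after the minimum wait.
Step 4: 39 days after 1995-11-29 (end of the 20-day review period, which began when the complaint is served on 1995-11-09) is 1996-01-07; done 1995-12-11 — timely.
Step 5: the window is 5–40 days after 1995-12-11 (when a hearing date is requested), so 1995-12-16 through 1996-01-20; done 1996-01-17 — within the window.
Step 6: the earliest permitted date is 7 days after 1996-01-17 (when the proposed findings are lodged), i.e. 1996-01-24; done 1996-01-27, after the minimum wait.

None — every step was satisfied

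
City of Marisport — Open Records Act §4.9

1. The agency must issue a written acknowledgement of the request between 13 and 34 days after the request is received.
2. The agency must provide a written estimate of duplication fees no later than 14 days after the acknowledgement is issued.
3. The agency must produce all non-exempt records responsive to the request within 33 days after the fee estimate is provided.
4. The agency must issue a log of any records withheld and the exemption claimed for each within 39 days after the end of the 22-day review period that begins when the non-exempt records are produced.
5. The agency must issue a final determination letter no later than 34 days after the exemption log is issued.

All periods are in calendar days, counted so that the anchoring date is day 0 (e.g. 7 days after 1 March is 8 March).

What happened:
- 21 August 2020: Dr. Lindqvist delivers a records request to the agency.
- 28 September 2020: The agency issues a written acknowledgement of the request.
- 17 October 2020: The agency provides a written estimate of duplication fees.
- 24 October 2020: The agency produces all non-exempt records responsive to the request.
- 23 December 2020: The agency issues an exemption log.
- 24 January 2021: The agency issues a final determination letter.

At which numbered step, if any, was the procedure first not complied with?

Step 1

Step 1 — 13 and 34 days from 21 August 2020 (when the request is received) are 3 September 2020 and 24 September 2020 respectively; 28 September 2020 is 4 days past the end of the window.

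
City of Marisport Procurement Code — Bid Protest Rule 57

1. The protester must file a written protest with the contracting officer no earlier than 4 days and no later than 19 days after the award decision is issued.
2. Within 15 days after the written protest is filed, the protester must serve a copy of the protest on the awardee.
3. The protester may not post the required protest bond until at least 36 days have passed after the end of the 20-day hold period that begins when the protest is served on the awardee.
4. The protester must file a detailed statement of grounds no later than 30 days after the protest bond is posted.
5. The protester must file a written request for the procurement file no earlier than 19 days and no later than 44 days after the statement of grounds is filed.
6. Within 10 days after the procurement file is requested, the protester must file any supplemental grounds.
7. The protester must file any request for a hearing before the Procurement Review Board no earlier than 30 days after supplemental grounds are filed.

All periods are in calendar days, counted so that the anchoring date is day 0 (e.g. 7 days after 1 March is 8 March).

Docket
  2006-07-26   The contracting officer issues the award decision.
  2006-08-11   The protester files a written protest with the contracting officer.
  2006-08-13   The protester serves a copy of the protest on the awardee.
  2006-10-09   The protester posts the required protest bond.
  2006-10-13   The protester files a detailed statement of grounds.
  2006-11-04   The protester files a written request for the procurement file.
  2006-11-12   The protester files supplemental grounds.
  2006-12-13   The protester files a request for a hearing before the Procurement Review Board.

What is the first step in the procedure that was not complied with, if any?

None — every step was satisfied

Step 1 — 4 and 19 days from 2006-07-26 (when the award decision is issued) are 2006-07-30 and 2006-08-14 respectively; done 2006-08-11, which is between those dates.
Step 2 — counting 15 days from 2006-08-11 (when the written protest is filed) gives a deadline of 2006-08-26; done 2006-08-13 — timely.
Step 3 — must wait 36 days from 2006-09-02 (end of the 20-day hold period, which began when the protest is served on the awardee on 2006-08-13), so not before 2006-10-08; done 2006-10-09, after the minimum wait.
Step 4 — counting 30 days from 2006-10-09 (when the protest bond is posted) gives a deadline of 2006-11-08; completed 2006-10-13, before the deadline.
Step 5 — 19 and 44 days from 2006-10-13 (when the statement of grounds is filed) are 2006-11-01 and 2006-11-26 respectively; done 2006-11-04 — within the window.
Step 6 — counting 10 days from 2006-11-04 (when the procurement file is requested) gives a deadline of 2006-11-14; 2006-11-12 is within that limit.
Step 7 — must wait 30 days from 2006-11-12 (when supplemental grounds are filed), so not before 2006-12-12; done 2006-12-13 — permitted.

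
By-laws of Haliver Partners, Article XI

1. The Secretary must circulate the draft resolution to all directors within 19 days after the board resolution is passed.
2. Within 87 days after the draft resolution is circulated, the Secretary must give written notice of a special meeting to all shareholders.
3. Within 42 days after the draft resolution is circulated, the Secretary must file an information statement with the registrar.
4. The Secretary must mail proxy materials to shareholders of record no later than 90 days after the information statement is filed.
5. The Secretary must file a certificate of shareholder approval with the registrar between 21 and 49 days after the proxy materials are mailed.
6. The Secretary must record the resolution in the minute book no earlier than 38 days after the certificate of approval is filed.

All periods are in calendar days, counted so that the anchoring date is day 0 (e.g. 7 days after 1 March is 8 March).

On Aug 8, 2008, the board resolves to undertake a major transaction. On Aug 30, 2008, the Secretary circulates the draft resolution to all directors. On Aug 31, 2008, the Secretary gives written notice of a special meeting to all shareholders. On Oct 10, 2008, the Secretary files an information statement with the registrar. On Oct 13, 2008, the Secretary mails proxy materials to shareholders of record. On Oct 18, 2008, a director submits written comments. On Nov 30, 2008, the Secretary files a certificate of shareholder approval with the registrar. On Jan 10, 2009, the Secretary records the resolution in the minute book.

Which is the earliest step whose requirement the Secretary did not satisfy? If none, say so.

Step 1

Step 1: 19 days after Aug 8, 2008 (when the board resolution is passed) is Aug 27, 2008; not done until Aug 30, 2008, 3 days after the deadline.
That is the first point of non-compliance.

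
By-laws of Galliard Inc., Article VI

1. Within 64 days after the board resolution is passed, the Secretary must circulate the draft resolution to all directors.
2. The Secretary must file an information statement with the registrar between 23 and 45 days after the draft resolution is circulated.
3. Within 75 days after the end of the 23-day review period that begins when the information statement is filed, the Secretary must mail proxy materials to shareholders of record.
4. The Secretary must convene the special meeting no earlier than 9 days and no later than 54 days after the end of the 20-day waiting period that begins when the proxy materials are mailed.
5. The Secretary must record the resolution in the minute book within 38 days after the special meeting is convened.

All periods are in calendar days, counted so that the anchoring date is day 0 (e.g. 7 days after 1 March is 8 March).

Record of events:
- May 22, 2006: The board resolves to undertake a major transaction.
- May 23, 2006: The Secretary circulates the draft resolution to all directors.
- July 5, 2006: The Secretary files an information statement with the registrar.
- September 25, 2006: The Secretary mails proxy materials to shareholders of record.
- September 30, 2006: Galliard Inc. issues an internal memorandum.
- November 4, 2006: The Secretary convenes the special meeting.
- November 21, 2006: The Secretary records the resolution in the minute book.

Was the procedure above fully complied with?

Step 1: 64 days after May 22, 2006 (when the board resolution is passed) is July 25, 2006; done May 23, 2006 — timely.
Step 2: the window is 23–45 days after May 23, 2006 (when the draft resolution is circulated), so June 15, 2006 through July 7, 2006; done July 5, 2006, which is between those dates.
Step 3: 75 days after July 28, 2006 (end of the 23-day review period, which began when the information statement is filed on July 5, 2006) is October 11, 2006; done September 25, 2006 — timely.
Step 4: the window is 9–54 days after October 15, 2006 (end of the 20-day waiting period, which began when the proxy materials are mailed on September 25, 2006), so October 24, 2006 through December 8, 2006; done November 4, 2006 — within the window.
Step 5: 38 days after November 4, 2006 (when the special meeting is convened) is December 12, 2006; completed November 21, 2006, before the deadline.

Yes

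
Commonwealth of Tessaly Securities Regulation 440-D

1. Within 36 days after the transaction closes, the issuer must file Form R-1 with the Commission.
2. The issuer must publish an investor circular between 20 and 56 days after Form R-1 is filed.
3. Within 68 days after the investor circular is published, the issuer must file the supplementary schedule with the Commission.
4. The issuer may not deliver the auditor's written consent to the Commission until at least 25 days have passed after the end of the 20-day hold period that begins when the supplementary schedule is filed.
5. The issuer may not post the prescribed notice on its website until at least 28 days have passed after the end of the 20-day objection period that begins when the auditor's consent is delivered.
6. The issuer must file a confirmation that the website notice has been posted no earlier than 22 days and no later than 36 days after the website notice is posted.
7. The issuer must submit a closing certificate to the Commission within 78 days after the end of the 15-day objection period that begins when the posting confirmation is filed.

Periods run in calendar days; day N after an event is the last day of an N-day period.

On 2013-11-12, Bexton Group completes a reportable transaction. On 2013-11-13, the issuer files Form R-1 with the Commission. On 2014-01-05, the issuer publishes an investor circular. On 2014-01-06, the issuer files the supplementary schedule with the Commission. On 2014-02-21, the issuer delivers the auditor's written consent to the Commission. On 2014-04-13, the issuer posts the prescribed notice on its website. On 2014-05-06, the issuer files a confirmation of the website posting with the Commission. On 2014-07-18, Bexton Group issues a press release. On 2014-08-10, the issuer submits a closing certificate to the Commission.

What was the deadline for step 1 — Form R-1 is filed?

2013-12-18

Step 1 runs from 2013-11-12, when the transaction closes. 36 days after 2013-11-12 is 2013-12-18.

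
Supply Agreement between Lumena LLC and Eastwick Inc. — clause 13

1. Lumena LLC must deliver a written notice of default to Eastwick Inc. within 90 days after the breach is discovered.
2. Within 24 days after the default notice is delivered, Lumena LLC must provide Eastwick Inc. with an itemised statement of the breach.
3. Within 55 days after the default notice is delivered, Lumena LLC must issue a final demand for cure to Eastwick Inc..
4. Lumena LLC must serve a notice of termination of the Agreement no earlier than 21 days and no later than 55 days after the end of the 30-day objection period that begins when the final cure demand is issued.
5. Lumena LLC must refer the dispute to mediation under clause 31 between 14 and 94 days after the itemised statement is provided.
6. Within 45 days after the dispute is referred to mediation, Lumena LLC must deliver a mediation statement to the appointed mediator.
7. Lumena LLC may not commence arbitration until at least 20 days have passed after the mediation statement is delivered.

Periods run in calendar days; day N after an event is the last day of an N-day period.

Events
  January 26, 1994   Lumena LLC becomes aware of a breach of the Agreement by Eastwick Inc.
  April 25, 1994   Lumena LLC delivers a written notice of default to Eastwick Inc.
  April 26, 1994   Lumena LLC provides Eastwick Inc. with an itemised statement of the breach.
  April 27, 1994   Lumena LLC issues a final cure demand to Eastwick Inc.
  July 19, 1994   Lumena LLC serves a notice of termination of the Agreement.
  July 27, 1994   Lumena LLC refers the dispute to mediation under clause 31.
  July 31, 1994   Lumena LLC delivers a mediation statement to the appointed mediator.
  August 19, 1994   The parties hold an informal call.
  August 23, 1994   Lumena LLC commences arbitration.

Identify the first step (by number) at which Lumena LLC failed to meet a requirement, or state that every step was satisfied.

Step 1 — counting 90 days from January 26, 1994 (when the breach is discovered) gives a deadline of April 26, 1994; done April 25, 1994 — timely.
Step 2 — counting 24 days from April 25, 1994 (when the default notice is delivered) gives a deadline of May 19, 1994; April 26, 1994 is within that limit.
Step 3 — counting 55 days from April 25, 1994 (when the default notice is delivered) gives a deadline of June 19, 1994; April 27, 1994 is within that limit.
Step 4 — 21 and 55 days from May 27, 1994 (end of the 30-day objection period, which began when the final cure demand is issued on April 27, 1994) are June 17, 1994 and July 21, 1994 respectively; done July 19, 1994, which is between those dates.
Step 5 — 14 and 94 days from April 26, 1994 (when the itemised statement is provided) are May 10, 1994 and July 29, 1994 respectively; July 27, 1994 falls inside that range.
Step 6 — counting 45 days from July 27, 1994 (when the dispute is referred to mediation) gives a deadline of September 10, 1994; July 31, 1994 is within that limit.
Step 7 — must wait 20 days from July 31, 1994 (when the mediation statement is delivered), so not before August 20, 1994; August 23, 1994 is on or after that date.

None — every step was satisfied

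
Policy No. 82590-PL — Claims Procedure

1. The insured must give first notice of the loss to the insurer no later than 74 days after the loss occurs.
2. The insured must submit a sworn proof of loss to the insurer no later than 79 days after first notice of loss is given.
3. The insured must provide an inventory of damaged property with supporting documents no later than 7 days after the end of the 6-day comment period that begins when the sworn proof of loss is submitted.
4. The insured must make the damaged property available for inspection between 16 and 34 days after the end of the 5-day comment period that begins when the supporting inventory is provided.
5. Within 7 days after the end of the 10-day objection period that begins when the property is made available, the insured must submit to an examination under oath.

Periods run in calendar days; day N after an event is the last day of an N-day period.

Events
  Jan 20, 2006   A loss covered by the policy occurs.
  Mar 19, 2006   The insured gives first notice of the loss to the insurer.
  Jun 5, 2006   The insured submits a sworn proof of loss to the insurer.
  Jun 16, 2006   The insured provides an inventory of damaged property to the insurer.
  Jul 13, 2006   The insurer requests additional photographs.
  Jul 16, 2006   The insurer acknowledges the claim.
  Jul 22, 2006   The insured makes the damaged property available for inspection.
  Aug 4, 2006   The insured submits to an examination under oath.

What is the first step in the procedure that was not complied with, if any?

None — every step was satisfied

(1) due by Jan 20, 2006 + 74 days = Apr 4, 2006; completed Mar 19, 2006, before the deadline.
(2) due by Mar 19, 2006 + 79 days = Jun 6, 2006; completed Jun 5, 2006, before the deadline.
(3) due by Jun 11, 2006 + 7 days = Jun 18, 2006; done Jun 16, 2006 — timely.
(4) the permitted window runs from Jun 21, 2006 + 16 = Jul 7, 2006 to Jun 21, 2006 + 34 = Jul 25, 2006; done Jul 22, 2006 — within the window.
(5) due by Aug 1, 2006 + 7 days = Aug 8, 2006; completed Aug 4, 2006, before the deadline.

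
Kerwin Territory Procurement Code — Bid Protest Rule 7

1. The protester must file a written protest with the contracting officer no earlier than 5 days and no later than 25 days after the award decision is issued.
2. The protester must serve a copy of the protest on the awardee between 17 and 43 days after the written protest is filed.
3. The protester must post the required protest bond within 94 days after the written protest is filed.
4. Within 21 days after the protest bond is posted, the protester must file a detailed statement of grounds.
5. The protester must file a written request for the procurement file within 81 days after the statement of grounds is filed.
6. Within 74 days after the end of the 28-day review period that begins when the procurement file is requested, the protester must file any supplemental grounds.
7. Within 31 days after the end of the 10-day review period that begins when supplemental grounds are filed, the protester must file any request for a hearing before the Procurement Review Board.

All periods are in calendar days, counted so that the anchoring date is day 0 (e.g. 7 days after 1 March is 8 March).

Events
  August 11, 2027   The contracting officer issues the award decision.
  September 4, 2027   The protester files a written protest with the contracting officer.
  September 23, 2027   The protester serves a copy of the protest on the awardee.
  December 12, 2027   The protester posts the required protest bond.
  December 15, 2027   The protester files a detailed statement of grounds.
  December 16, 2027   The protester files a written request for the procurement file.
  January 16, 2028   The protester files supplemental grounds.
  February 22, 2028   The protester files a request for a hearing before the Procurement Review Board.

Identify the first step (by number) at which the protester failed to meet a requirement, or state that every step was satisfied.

(1) the permitted window runs from August 11, 2027 + 5 = August 16, 2027 to August 11, 2027 + 25 = September 5, 2027; September 4, 2027 falls inside that range.
(2) the permitted window runs from September 4, 2027 + 17 = September 21, 2027 to September 4, 2027 + 43 = October 17, 2027; done September 23, 2027, which is between those dates.
(3) due by September 4, 2027 + 94 days = December 7, 2027; done December 12, 2027 — 5 days late.

Step 3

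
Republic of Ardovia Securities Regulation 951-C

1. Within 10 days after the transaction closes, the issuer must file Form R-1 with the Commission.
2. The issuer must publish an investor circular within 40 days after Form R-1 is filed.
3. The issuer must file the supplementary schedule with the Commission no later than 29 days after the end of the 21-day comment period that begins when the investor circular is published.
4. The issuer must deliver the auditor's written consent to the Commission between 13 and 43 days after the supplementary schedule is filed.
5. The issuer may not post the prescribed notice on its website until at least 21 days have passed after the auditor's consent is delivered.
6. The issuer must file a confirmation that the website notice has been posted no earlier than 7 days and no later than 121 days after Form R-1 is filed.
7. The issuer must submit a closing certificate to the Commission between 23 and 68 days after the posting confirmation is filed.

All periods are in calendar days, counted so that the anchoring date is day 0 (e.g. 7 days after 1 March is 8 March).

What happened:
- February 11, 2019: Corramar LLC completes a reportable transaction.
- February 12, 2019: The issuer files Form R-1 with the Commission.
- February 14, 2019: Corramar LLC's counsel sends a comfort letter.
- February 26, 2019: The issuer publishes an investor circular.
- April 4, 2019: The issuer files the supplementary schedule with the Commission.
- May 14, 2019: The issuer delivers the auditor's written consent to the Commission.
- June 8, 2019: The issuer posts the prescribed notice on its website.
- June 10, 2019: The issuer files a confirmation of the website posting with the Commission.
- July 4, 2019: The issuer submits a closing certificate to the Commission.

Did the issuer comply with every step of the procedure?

Yes

Step 1: 10 days after February 11, 2019 (when the transaction closes) is February 21, 2019; February 12, 2019 is within that limit.
Step 2: 40 days after February 12, 2019 (when Form R-1 is filed) is March 24, 2019; completed February 26, 2019, before the deadline.
Step 3: 29 days after March 19, 2019 (end of the 21-day comment period, which began when the investor circular is published on February 26, 2019) is April 17, 2019; done April 4, 2019 — timely.
Step 4: the window is 13–43 days after April 4, 2019 (when the supplementary schedule is filed), so April 17, 2019 through May 17, 2019; done May 14, 2019, which is between those dates.
Step 5: the earliest permitted date is 21 days after May 14, 2019 (when the auditor's consent is delivered), i.e. June 4, 2019; June 8, 2019 is on or after that date.
Step 6: the window is 7–121 days after February 12, 2019 (when Form R-1 is filed), so February 19, 2019 through June 13, 2019; done June 10, 2019, which is between those dates.
Step 7: the window is 23–68 days after June 10, 2019 (when the posting confirmation is filed), so July 3, 2019 through August 17, 2019; done July 4, 2019, which is between those dates.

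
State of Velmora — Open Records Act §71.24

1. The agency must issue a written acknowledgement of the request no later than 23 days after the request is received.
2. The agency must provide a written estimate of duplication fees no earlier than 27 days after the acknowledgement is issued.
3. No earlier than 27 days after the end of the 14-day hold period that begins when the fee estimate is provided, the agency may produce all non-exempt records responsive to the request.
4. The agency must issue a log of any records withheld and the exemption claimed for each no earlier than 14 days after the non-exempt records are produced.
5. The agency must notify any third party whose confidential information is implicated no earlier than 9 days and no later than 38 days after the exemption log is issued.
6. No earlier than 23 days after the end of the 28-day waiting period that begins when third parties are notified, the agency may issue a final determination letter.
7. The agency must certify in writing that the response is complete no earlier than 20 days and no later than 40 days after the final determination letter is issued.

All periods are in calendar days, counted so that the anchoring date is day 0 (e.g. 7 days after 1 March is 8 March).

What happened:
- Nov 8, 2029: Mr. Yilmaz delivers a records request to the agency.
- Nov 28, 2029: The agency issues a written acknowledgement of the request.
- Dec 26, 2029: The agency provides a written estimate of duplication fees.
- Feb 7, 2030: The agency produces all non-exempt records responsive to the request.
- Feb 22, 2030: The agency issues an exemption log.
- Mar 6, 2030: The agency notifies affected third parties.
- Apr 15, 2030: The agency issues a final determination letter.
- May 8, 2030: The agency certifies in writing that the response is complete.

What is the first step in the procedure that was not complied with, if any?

(1) due by Nov 8, 2029 + 23 days = Dec 1, 2029; done Nov 28, 2029 — timely.
(2) permitted from Nov 28, 2029 + 27 days = Dec 25, 2029 onward; done Dec 26, 2029 — permitted.
(3) permitted from Jan 9, 2030 + 27 days = Feb 5, 2030 onward; Feb 7, 2030 is on or after that date.
(4) permitted from Feb 7, 2030 + 14 days = Feb 21, 2030 onward; done Feb 22, 2030 — permitted.
(5) the permitted window runs from Feb 22, 2030 + 9 = Mar 3, 2030 to Feb 22, 2030 + 38 = Apr 1, 2030; Mar 6, 2030 falls inside that range.
(6) permitted from Apr 3, 2030 + 23 days = Apr 26, 2030 onward; acted on Apr 15, 2030, 11 days prematurely.

Step 6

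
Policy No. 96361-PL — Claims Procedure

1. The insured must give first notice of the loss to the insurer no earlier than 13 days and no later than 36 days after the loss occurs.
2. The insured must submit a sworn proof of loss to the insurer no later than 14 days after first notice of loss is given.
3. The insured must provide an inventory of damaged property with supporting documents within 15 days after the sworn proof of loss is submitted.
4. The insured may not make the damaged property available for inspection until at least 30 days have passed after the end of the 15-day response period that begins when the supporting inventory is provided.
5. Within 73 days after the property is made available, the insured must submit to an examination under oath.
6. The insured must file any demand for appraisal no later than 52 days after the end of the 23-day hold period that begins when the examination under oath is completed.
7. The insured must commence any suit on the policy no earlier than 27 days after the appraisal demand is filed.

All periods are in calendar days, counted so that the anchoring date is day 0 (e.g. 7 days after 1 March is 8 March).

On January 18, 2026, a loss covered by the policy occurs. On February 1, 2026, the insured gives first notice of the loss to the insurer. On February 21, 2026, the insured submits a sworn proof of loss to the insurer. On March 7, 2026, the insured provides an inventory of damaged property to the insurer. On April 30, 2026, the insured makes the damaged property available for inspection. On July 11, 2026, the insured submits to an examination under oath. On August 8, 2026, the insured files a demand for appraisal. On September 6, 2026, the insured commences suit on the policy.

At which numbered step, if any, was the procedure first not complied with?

Step 2

Step 1 — 13 and 36 days from January 18, 2026 (when the loss occurs) are January 31, 2026 and February 23, 2026 respectively; done February 1, 2026 — within the window.
Step 2 — counting 14 days from February 1, 2026 (when first notice of loss is given) gives a deadline of February 15, 2026; not done until February 21, 2026, 6 days after the deadline.
The analysis stops there.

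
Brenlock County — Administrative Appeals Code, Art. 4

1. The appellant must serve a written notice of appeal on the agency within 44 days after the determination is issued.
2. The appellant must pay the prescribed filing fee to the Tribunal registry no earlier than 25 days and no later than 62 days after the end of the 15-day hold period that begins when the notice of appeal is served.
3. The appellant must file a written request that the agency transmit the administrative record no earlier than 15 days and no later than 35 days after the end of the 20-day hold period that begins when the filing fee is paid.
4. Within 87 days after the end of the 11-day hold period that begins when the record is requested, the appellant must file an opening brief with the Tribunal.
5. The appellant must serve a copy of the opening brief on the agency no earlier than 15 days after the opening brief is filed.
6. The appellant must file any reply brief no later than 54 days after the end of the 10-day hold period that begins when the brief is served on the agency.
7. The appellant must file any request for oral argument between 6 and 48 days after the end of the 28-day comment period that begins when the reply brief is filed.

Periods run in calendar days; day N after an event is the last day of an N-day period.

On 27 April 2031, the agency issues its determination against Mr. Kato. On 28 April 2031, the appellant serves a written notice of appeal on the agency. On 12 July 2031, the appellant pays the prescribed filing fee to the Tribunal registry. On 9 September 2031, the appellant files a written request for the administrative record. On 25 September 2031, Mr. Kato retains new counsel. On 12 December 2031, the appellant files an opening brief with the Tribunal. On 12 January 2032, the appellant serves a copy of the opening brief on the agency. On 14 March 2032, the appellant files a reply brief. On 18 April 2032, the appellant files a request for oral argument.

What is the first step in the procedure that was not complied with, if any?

Step 3

Step 1 — counting 44 days from 27 April 2031 (when the determination is issued) gives a deadline of 10 June 2031; 28 April 2031 is within that limit.
Step 2 — 25 and 62 days from 13 May 2031 (end of the 15-day hold period, which began when the notice of appeal is served on 28 April 2031) are 7 June 2031 and 14 July 2031 respectively; done 12 July 2031 — within the window.
Step 3 — 15 and 35 days from 1 August 2031 (end of the 20-day hold period, which began when the filing fee is paid on 12 July 2031) are 16 August 2031 and 5 September 2031 respectively; 9 September 2031 is 4 days past the end of the window.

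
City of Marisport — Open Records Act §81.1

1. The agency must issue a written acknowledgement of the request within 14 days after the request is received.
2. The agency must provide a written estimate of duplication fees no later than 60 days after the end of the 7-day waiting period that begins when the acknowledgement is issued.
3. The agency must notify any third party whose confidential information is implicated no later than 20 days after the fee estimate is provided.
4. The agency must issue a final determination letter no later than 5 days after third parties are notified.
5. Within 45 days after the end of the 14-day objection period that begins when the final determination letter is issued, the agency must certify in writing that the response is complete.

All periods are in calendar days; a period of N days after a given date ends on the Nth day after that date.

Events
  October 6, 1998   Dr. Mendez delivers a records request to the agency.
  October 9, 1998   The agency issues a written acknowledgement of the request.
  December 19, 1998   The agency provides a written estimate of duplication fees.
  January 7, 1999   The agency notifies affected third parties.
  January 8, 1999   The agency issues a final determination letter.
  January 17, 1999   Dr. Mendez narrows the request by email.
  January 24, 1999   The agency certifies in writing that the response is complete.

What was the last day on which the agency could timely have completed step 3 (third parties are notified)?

January 8, 1999

Step 3 runs from December 19, 1998, when the fee estimate is provided. 20 days after December 19, 1998 is January 8, 1999.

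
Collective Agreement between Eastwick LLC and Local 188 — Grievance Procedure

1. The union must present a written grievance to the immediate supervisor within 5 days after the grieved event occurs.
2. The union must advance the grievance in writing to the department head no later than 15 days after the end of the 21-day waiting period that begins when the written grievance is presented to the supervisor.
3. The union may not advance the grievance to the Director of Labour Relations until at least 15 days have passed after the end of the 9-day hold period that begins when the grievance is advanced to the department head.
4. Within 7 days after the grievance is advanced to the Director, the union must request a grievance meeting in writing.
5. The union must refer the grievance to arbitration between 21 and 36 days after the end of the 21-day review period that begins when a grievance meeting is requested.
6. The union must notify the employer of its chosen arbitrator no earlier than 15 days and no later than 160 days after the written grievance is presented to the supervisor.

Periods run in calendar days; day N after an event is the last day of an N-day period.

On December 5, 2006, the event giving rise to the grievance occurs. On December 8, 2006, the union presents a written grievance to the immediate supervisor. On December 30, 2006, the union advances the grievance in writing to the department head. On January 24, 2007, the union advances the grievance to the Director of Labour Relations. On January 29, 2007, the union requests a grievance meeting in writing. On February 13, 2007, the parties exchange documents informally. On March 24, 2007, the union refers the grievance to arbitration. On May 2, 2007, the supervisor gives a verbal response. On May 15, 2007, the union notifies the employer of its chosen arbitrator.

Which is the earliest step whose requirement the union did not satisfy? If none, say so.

(1) due by December 5, 2006 + 5 days = December 10, 2006; December 8, 2006 is within that limit.
(2) due by December 29, 2006 + 15 days = January 13, 2007; December 30, 2006 is within that limit.
(3) permitted from January 8, 2007 + 15 days = January 23, 2007 onward; January 24, 2007 is on or after that date.
(4) due by January 24, 2007 + 7 days = January 31, 2007; completed January 29, 2007, before the deadline.
(5) the permitted window runs from February 19, 2007 + 21 = March 12, 2007 to February 19, 2007 + 36 = March 27, 2007; done March 24, 2007 — within the window.
(6) the permitted window runs from December 8, 2006 + 15 = December 23, 2006 to December 8, 2006 + 160 = May 17, 2007; done May 15, 2007, which is between those dates.

None — every step was satisfied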